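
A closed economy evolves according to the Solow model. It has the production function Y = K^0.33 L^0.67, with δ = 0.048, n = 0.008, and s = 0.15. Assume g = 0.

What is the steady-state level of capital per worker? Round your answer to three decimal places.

Steady state requires s·f(k) = (n + δ)·k, i.e. s·k^α = (n + δ)·k.
Rearranging, k^(1−α) = s / (n + δ).
k^0.67 = 0.15 / (0.008 + 0.048) = 0.15 / 0.056 = 2.6786
k* = 2.6786^(1/0.67) ≈ 4.3518

k* ≈ 4.352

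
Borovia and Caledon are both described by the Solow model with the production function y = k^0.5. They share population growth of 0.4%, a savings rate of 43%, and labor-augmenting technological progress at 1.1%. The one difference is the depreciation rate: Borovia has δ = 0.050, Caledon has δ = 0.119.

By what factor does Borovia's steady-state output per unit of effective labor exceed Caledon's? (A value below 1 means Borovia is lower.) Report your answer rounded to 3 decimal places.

Steady-state y* = [s/(n + g + δ)]^(α/(1−α)), so the ratio is [ (s_B/(n + g + δ)_B) / (s_C/(n + g + δ)_C) ]^1.
s_B/(n + g + δ)_B = 0.43/0.065 = 6.6154; s_C/(n + g + δ)_C = 0.43/0.134 = 3.2090.
Ratio = (6.6154/3.2090)^1 = 2.0615^1 ≈ 2.0615

y*_B / y*_C ≈ 2.062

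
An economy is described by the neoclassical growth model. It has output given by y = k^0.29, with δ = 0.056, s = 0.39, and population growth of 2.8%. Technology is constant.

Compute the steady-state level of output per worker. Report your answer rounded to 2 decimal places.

At the steady state, Δk = 0, so s·k^α = (n + δ)·k.
Dividing both sides by k: k^(1−α) = s / (n + δ).
k^0.71 = 0.39 / (0.028 + 0.056) = 0.39 / 0.084 = 4.6429
k* = 4.6429^(1/0.71) ≈ 8.6924
y* = (k*)^α = 8.6924^0.29 ≈ 1.8722

y* ≈ 1.87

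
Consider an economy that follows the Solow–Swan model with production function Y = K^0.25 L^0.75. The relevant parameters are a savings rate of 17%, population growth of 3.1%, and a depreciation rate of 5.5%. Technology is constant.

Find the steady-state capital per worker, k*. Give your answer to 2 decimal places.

At the steady state, Δk = 0, so s·k^α = (n + δ)·k.
Rearranging, k^(1−α) = s / (n + δ).
k^0.75 = 0.17 / (0.031 + 0.055) = 0.17 / 0.086 = 1.9767
k* = 1.9767^(1/0.75) ≈ 2.4808

k* ≈ 2.48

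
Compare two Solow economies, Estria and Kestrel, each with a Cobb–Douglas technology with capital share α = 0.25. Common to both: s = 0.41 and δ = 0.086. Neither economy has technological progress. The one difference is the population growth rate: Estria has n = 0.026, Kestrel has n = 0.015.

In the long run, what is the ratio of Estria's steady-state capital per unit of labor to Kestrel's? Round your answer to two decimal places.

Steady-state k* = [s/(n + δ)]^(1/(1−α)), so the ratio is [ (s_E/(n + δ)_E) / (s_K/(n + δ)_K) ]^1.3333.
s_E/(n + δ)_E = 0.41/0.112 = 3.6607; s_K/(n + δ)_K = 0.41/0.101 = 4.0594.
Ratio = (3.6607/4.0594)^1.3333 = 0.9018^1.3333 ≈ 0.8713

k*_E / k*_K ≈ 0.87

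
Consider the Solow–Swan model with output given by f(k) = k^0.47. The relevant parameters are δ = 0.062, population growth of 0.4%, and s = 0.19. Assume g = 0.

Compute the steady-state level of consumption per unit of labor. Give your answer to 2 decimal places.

In steady state, investment equals break-even investment: s·k^α = (n + δ)·k.
Dividing both sides by k: k^(1−α) = s / (n + δ).
k^0.53 = 0.19 / (0.004 + 0.062) = 0.19 / 0.066 = 2.8788
k* = 2.8788^(1/0.53) ≈ 7.3525
y* = (k*)^α = 7.3525^0.47 ≈ 2.5540
c* = (1 − s)·y* = (1 − 0.19) × 2.5540 ≈ 2.0687

c* ≈ 2.07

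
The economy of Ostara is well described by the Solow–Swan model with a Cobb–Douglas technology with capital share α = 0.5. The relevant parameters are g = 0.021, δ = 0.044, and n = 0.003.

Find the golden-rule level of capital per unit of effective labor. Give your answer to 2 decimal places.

k_gold ≈ 54.07

The golden rule sets f'(k) = n + g + δ, i.e. α·k^(α−1) = n + g + δ.
So k^(1−α) = α / (n + g + δ) = 0.5 / 0.068 = 7.3529.
k_gold = 7.3529^(1/0.5) ≈ 54.0651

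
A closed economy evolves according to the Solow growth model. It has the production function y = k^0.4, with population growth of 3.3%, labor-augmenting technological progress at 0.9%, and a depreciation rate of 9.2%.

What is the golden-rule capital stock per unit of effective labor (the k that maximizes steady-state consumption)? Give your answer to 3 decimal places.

k_gold ≈ 6.189

The golden rule sets f'(k) = n + g + δ, i.e. α·k^(α−1) = n + g + δ.
So k^(1−α) = α / (n + g + δ) = 0.4 / 0.134 = 2.9851.
k_gold = 2.9851^(1/0.6) ≈ 6.1887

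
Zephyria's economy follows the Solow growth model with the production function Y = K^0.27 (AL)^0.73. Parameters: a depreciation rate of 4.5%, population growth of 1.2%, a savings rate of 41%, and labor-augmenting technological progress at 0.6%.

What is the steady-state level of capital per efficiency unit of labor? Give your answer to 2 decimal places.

k* ≈ 13.01

In steady state, investment equals break-even investment: s·k^α = (n + g + δ)·k.
Dividing both sides by k: k^(1−α) = s / (n + g + δ).
k^0.73 = 0.41 / (0.012 + 0.006 + 0.045) = 0.41 / 0.063 = 6.5079
k* = 6.5079^(1/0.73) ≈ 13.0108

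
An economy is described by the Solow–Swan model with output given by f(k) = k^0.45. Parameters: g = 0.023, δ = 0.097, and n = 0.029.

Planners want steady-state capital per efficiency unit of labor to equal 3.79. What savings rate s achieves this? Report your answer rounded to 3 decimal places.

In steady state, investment equals break-even investment: s·k^α = (n + g + δ)·k.
So s / (n + g + δ) = (k*)^(1−α) = 3.79^0.55 = 2.0809.
Therefore s = 2.0809 × (n + g + δ) = 2.0809 × 0.149 = 0.3101.

s ≈ 0.310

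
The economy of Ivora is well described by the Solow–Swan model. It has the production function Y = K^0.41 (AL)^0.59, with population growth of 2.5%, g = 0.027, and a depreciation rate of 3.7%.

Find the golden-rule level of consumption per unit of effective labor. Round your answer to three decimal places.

c_gold ≈ 1.706

At the golden rule, f'(k) = n + g + δ, so α·k^(α−1) = n + g + δ and k_gold = (α/(n + g + δ))^(1/(1−α)).
k_gold = (0.41/0.089)^(1/0.59) = 4.6067^1.6949 ≈ 13.3162
c_gold = f(k_gold) − (n + g + δ)·k_gold = 2.8907 − 0.089×13.3162 ≈ 1.7056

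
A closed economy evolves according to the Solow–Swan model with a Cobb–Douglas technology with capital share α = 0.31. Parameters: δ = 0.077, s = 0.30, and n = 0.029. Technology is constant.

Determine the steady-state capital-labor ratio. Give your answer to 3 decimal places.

k* = 4.517

In steady state, investment equals break-even investment: s·k^α = (n + δ)·k.
Rearranging, k^(1−α) = s / (n + δ).
k^0.69 = 0.30 / (0.029 + 0.077) = 0.30 / 0.106 = 2.8302
k* = 2.8302^(1/0.69) ≈ 4.5166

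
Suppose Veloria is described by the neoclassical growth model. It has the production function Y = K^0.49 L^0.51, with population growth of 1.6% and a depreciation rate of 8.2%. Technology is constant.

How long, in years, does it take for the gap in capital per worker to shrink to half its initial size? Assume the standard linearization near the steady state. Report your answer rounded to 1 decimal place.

t_½ ≈ 13.9 years

Near the steady state the convergence rate is λ = (1 − α)(n + δ).
λ = (1 − 0.49) × 0.098 = 0.51 × 0.098 = 0.04998
Half-life = ln 2 / λ = 0.6931 / 0.04998 ≈ 13.87 years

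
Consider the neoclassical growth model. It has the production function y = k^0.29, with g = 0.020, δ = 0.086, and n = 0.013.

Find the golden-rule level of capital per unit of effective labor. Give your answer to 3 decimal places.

The golden rule sets f'(k) = n + g + δ, i.e. α·k^(α−1) = n + g + δ.
So k^(1−α) = α / (n + g + δ) = 0.29 / 0.119 = 2.4370.
k_gold = 2.4370^(1/0.71) ≈ 3.5064

k_gold ≈ 3.506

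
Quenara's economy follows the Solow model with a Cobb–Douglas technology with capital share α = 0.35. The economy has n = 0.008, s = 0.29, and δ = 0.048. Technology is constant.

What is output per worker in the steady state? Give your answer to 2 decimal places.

At the steady state, Δk = 0, so s·k^α = (n + δ)·k.
Dividing both sides by k: k^(1−α) = s / (n + δ).
k^0.65 = 0.29 / (0.008 + 0.048) = 0.29 / 0.056 = 5.1786
k* = 5.1786^(1/0.65) ≈ 12.5542
y* = (k*)^α = 12.5542^0.35 ≈ 2.4242

y* = 2.42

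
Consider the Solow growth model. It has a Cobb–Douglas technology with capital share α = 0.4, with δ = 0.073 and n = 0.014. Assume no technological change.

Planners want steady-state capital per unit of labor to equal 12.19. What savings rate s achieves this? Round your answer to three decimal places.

Steady state requires s·f(k) = (n + δ)·k, i.e. s·k^α = (n + δ)·k.
So s / (n + δ) = (k*)^(1−α) = 12.19^0.6 = 4.4833.
Therefore s = 4.4833 × (n + δ) = 4.4833 × 0.087 = 0.3900.

s ≈ 0.390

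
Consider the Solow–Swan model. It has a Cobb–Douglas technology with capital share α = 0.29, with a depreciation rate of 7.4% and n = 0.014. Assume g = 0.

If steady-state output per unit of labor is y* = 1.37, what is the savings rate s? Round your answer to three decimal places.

In steady state, investment equals break-even investment: s·k^α = (n + δ)·k.
Since y* = [s/(n + δ)]^(α/(1−α)), we have s/(n + δ) = (y*)^((1−α)/α) = 1.37^2.4483 = 2.1614.
Therefore s = 2.1614 × (n + δ) = 2.1614 × 0.088 = 0.1902.

s ≈ 0.190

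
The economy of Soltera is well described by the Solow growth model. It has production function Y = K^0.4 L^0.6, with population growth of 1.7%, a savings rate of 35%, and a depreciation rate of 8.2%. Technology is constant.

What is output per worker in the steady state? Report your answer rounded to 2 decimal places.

y* = 2.32

In steady state, investment equals break-even investment: s·k^α = (n + δ)·k.
Dividing both sides by k: k^(1−α) = s / (n + δ).
k^0.6 = 0.35 / (0.017 + 0.082) = 0.35 / 0.099 = 3.5354
k* = 3.5354^(1/0.6) ≈ 8.2047
y* = (k*)^α = 8.2047^0.4 ≈ 2.3207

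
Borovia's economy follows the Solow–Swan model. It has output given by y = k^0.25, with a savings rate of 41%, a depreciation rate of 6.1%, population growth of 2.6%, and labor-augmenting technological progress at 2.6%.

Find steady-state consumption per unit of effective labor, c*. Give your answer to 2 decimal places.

c* = 0.91

In steady state, investment equals break-even investment: s·k^α = (n + g + δ)·k.
Rearranging, k^(1−α) = s / (n + g + δ).
k^0.75 = 0.41 / (0.026 + 0.026 + 0.061) = 0.41 / 0.113 = 3.6283
k* = 3.6283^(1/0.75) ≈ 5.5753
y* = (k*)^α = 5.5753^0.25 ≈ 1.5366
c* = (1 − s)·y* = (1 − 0.41) × 1.5366 ≈ 0.9066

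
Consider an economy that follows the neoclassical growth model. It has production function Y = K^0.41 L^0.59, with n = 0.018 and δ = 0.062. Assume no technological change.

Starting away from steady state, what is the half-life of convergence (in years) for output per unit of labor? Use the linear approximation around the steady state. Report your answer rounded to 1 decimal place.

about 14.7 years

Near the steady state the convergence rate is λ = (1 − α)(n + δ).
λ = (1 − 0.41) × 0.080 = 0.59 × 0.080 = 0.0472
Half-life = ln 2 / λ = 0.6931 / 0.0472 ≈ 14.68 years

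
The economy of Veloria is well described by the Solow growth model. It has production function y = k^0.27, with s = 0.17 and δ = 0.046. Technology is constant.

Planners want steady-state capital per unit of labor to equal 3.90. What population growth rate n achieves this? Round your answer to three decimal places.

n ≈ 0.017

In steady state, investment equals break-even investment: s·k^α = (n + δ)·k.
So s / (n + δ) = (k*)^(1−α) = 3.90^0.73 = 2.7007.
Therefore n + δ = s / 2.7007 = 0.17 / 2.7007 = 0.0629, so n = 0.0629 − 0.046 = 0.0169.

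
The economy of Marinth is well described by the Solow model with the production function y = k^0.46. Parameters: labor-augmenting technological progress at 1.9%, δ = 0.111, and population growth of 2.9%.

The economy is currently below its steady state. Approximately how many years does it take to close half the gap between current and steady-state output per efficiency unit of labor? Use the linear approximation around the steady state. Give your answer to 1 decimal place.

t_½ ≈ 8.1 years

Near the steady state the convergence rate is λ = (1 − α)(n + g + δ).
λ = (1 − 0.46) × 0.159 = 0.54 × 0.159 = 0.08586
Half-life = ln 2 / λ = 0.6931 / 0.08586 ≈ 8.07 years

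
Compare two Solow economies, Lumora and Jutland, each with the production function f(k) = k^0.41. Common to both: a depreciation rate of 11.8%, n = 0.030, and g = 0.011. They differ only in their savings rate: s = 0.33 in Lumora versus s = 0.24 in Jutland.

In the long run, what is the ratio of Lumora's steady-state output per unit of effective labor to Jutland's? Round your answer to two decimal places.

Steady-state y* = [s/(n + g + δ)]^(α/(1−α)), so the ratio is [ (s_L/(n + g + δ)_L) / (s_J/(n + g + δ)_J) ]^0.6949.
s_L/(n + g + δ)_L = 0.33/0.159 = 2.0755; s_J/(n + g + δ)_J = 0.24/0.159 = 1.5094.
Ratio = (2.0755/1.5094)^0.6949 = 1.3750^0.6949 ≈ 1.2477

ratio ≈ 1.25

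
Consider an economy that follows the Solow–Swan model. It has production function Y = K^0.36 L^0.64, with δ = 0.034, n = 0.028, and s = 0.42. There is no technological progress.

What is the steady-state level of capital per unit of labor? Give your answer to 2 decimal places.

k* ≈ 19.87

At the steady state, Δk = 0, so s·k^α = (n + δ)·k.
Rearranging, k^(1−α) = s / (n + δ).
k^0.64 = 0.42 / (0.028 + 0.034) = 0.42 / 0.062 = 6.7742
k* = 6.7742^(1/0.64) ≈ 19.8708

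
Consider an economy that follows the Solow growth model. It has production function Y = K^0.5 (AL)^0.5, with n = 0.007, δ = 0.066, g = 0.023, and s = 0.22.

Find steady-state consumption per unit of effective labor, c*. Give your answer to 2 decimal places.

c* ≈ 1.79

In steady state, investment equals break-even investment: s·k^α = (n + g + δ)·k.
Dividing both sides by k: k^(1−α) = s / (n + g + δ).
k^0.5 = 0.22 / (0.007 + 0.023 + 0.066) = 0.22 / 0.096 = 2.2917
k* = 2.2917^(1/0.5) ≈ 5.2519
y* = (k*)^α = 5.2519^0.5 ≈ 2.2917
c* = (1 − s)·y* = (1 − 0.22) × 2.2917 ≈ 1.7875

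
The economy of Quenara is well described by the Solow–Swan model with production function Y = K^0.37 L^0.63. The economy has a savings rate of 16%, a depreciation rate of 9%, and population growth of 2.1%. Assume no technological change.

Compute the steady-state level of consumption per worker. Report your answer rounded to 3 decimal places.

c* ≈ 1.041

At the steady state, Δk = 0, so s·k^α = (n + δ)·k.
Dividing both sides by k: k^(1−α) = s / (n + δ).
k^0.63 = 0.16 / (0.021 + 0.090) = 0.16 / 0.111 = 1.4414
k* = 1.4414^(1/0.63) ≈ 1.7866
y* = (k*)^α = 1.7866^0.37 ≈ 1.2395
c* = (1 − s)·y* = (1 − 0.16) × 1.2395 ≈ 1.0412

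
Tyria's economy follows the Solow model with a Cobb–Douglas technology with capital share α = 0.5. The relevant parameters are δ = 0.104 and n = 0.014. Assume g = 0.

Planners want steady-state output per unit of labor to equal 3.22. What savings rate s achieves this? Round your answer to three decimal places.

Steady state requires s·f(k) = (n + δ)·k, i.e. s·k^α = (n + δ)·k.
Since y* = [s/(n + δ)]^(α/(1−α)), we have s/(n + δ) = (y*)^((1−α)/α) = 3.22^1 = 3.2200.
Therefore s = 3.2200 × (n + δ) = 3.2200 × 0.118 = 0.3800.

s ≈ 0.380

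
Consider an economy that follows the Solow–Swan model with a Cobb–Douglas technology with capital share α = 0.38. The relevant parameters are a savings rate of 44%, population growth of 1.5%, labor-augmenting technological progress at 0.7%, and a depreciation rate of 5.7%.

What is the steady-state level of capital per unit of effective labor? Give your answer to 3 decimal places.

k* = 15.957

In steady state, investment equals break-even investment: s·k^α = (n + g + δ)·k.
Rearranging, k^(1−α) = s / (n + g + δ).
k^0.62 = 0.44 / (0.015 + 0.007 + 0.057) = 0.44 / 0.079 = 5.5696
k* = 5.5696^(1/0.62) ≈ 15.9567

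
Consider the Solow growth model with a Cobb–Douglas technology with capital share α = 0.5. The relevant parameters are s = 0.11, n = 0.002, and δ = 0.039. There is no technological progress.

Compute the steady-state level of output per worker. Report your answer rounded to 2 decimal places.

y* = 2.68

At the steady state, Δk = 0, so s·k^α = (n + δ)·k.
Rearranging, k^(1−α) = s / (n + δ).
k^0.5 = 0.11 / (0.002 + 0.039) = 0.11 / 0.041 = 2.6829
k* = 2.6829^(1/0.5) ≈ 7.1980
y* = (k*)^α = 7.1980^0.5 ≈ 2.6829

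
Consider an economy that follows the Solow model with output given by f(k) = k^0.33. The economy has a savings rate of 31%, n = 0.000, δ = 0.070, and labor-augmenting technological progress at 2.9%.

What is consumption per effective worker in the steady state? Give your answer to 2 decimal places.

Steady state requires s·f(k) = (n + g + δ)·k, i.e. s·k^α = (n + g + δ)·k.
Dividing both sides by k: k^(1−α) = s / (n + g + δ).
k^0.67 = 0.31 / (0.000 + 0.029 + 0.070) = 0.31 / 0.099 = 3.1313
k* = 3.1313^(1/0.67) ≈ 5.4940
y* = (k*)^α = 5.4940^0.33 ≈ 1.7545
c* = (1 − s)·y* = (1 − 0.31) × 1.7545 ≈ 1.2106

c* = 1.21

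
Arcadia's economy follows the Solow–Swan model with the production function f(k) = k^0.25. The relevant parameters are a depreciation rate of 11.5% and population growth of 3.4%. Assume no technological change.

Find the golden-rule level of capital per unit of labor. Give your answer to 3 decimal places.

The golden rule sets f'(k) = n + δ, i.e. α·k^(α−1) = n + δ.
So k^(1−α) = α / (n + δ) = 0.25 / 0.149 = 1.6779.
k_gold = 1.6779^(1/0.75) ≈ 1.9938

k_gold ≈ 1.994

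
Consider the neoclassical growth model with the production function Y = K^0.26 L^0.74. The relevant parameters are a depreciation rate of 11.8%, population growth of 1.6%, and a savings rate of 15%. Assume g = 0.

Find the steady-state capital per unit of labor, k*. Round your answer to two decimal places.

In steady state, investment equals break-even investment: s·k^α = (n + δ)·k.
Dividing both sides by k: k^(1−α) = s / (n + δ).
k^0.74 = 0.15 / (0.016 + 0.118) = 0.15 / 0.134 = 1.1194
k* = 1.1194^(1/0.74) ≈ 1.1647

k* = 1.16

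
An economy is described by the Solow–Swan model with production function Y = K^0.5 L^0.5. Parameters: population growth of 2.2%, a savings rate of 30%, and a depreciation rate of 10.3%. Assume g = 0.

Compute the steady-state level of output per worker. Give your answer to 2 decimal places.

y* ≈ 2.40

At the steady state, Δk = 0, so s·k^α = (n + δ)·k.
Rearranging, k^(1−α) = s / (n + δ).
k^0.5 = 0.30 / (0.022 + 0.103) = 0.30 / 0.125 = 2.4000
k* = 2.4000^(1/0.5) ≈ 5.7600
y* = (k*)^α = 5.7600^0.5 ≈ 2.4000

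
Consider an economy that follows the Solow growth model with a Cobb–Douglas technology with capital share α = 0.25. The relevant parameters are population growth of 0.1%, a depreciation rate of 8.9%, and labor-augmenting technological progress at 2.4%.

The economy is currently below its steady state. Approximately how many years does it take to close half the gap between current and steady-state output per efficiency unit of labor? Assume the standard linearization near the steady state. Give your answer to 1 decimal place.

t_½ ≈ 8.1 years

Near the steady state the convergence rate is λ = (1 − α)(n + g + δ).
λ = (1 − 0.25) × 0.114 = 0.75 × 0.114 = 0.0855
Half-life = ln 2 / λ = 0.6931 / 0.0855 ≈ 8.11 years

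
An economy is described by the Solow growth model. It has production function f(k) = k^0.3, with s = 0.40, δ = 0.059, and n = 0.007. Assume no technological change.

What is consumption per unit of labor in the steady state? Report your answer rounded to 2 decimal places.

c* ≈ 1.30

Steady state requires s·f(k) = (n + δ)·k, i.e. s·k^α = (n + δ)·k.
Dividing both sides by k: k^(1−α) = s / (n + δ).
k^0.7 = 0.40 / (0.007 + 0.059) = 0.40 / 0.066 = 6.0606
k* = 6.0606^(1/0.7) ≈ 13.1184
y* = (k*)^α = 13.1184^0.3 ≈ 2.1645
c* = (1 − s)·y* = (1 − 0.40) × 2.1645 ≈ 1.2987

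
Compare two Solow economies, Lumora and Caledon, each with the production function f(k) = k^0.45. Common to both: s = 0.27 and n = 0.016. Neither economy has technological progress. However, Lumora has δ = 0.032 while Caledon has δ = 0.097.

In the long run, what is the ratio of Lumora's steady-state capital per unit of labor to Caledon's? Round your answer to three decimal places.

Steady-state k* = [s/(n + δ)]^(1/(1−α)), so the ratio is [ (s_L/(n + δ)_L) / (s_C/(n + δ)_C) ]^1.8182.
s_L/(n + δ)_L = 0.27/0.048 = 5.6250; s_C/(n + δ)_C = 0.27/0.113 = 2.3894.
Ratio = (5.6250/2.3894)^1.8182 = 2.3541^1.8182 ≈ 4.7430

ratio ≈ 4.743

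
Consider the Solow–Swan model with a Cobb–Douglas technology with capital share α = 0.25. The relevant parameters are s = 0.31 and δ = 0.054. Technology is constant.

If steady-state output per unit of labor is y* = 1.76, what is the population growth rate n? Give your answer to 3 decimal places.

At the steady state, Δk = 0, so s·k^α = (n + δ)·k.
Since y* = [s/(n + δ)]^(α/(1−α)), we have s/(n + δ) = (y*)^((1−α)/α) = 1.76^3 = 5.4518.
Therefore n + δ = s / 5.4518 = 0.31 / 5.4518 = 0.0569, so n = 0.0569 − 0.054 = 0.0029.

n ≈ 0.003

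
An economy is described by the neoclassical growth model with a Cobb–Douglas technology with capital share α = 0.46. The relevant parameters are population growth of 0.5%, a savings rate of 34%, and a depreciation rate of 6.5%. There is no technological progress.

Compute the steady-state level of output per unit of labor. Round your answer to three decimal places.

In steady state, investment equals break-even investment: s·k^α = (n + δ)·k.
Dividing both sides by k: k^(1−α) = s / (n + δ).
k^0.54 = 0.34 / (0.005 + 0.065) = 0.34 / 0.070 = 4.8571
k* = 4.8571^(1/0.54) ≈ 18.6667
y* = (k*)^α = 18.6667^0.46 ≈ 3.8432

y* = 3.843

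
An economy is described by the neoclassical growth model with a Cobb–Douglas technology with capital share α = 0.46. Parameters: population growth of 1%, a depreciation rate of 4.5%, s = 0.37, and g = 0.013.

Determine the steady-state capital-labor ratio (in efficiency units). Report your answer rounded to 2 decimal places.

In steady state, investment equals break-even investment: s·k^α = (n + g + δ)·k.
Dividing both sides by k: k^(1−α) = s / (n + g + δ).
k^0.54 = 0.37 / (0.010 + 0.013 + 0.045) = 0.37 / 0.068 = 5.4412
k* = 5.4412^(1/0.54) ≈ 23.0355

k* ≈ 23.04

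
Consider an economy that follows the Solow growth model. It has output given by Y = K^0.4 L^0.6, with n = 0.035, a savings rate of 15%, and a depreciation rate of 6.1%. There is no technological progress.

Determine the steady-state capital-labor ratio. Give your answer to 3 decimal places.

k* ≈ 2.104

At the steady state, Δk = 0, so s·k^α = (n + δ)·k.
Rearranging, k^(1−α) = s / (n + δ).
k^0.6 = 0.15 / (0.035 + 0.061) = 0.15 / 0.096 = 1.5625
k* = 1.5625^(1/0.6) ≈ 2.1039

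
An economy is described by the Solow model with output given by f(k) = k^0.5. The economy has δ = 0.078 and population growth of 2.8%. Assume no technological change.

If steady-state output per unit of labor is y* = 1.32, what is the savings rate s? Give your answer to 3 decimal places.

At the steady state, Δk = 0, so s·k^α = (n + δ)·k.
Since y* = [s/(n + δ)]^(α/(1−α)), we have s/(n + δ) = (y*)^((1−α)/α) = 1.32^1 = 1.3200.
Therefore s = 1.3200 × (n + δ) = 1.3200 × 0.106 = 0.1399.

s ≈ 0.140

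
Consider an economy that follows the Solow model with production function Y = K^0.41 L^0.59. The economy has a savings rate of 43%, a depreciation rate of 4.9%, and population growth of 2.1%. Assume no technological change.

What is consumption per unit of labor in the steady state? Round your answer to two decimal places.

At the steady state, Δk = 0, so s·k^α = (n + δ)·k.
Rearranging, k^(1−α) = s / (n + δ).
k^0.59 = 0.43 / (0.021 + 0.049) = 0.43 / 0.070 = 6.1429
k* = 6.1429^(1/0.59) ≈ 21.6883
y* = (k*)^α = 21.6883^0.41 ≈ 3.5306
c* = (1 − s)·y* = (1 − 0.43) × 3.5306 ≈ 2.0124

c* ≈ 2.01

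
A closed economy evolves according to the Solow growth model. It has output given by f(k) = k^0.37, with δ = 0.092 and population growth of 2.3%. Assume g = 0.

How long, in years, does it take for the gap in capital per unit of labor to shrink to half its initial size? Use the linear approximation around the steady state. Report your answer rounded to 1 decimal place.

half-life ≈ 9.6 years

Near the steady state the convergence rate is λ = (1 − α)(n + δ).
λ = (1 − 0.37) × 0.115 = 0.63 × 0.115 = 0.07245
Half-life = ln 2 / λ = 0.6931 / 0.07245 ≈ 9.57 years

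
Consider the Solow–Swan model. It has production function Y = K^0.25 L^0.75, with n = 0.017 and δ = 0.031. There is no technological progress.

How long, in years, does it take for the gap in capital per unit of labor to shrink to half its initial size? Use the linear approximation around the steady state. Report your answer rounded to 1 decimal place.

t_½ ≈ 19.3 years

Near the steady state the convergence rate is λ = (1 − α)(n + δ).
λ = (1 − 0.25) × 0.048 = 0.75 × 0.048 = 0.0360
Half-life = ln 2 / λ = 0.6931 / 0.0360 ≈ 19.25 years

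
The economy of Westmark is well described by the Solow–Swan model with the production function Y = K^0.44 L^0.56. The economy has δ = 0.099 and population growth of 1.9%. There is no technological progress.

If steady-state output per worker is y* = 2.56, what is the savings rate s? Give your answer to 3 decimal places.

In steady state, investment equals break-even investment: s·k^α = (n + δ)·k.
Since y* = [s/(n + δ)]^(α/(1−α)), we have s/(n + δ) = (y*)^((1−α)/α) = 2.56^1.2727 = 3.3080.
Therefore s = 3.3080 × (n + δ) = 3.3080 × 0.118 = 0.3903.

s ≈ 0.390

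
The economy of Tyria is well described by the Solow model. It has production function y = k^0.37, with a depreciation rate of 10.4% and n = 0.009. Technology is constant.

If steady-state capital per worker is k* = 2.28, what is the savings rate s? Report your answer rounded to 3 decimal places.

s ≈ 0.190

Steady state requires s·f(k) = (n + δ)·k, i.e. s·k^α = (n + δ)·k.
So s / (n + δ) = (k*)^(1−α) = 2.28^0.63 = 1.6807.
Therefore s = 1.6807 × (n + δ) = 1.6807 × 0.113 = 0.1899.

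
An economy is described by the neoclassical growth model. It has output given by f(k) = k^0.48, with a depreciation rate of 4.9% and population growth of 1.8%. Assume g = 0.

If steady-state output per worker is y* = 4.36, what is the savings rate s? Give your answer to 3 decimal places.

s ≈ 0.330

In steady state, investment equals break-even investment: s·k^α = (n + δ)·k.
Since y* = [s/(n + δ)]^(α/(1−α)), we have s/(n + δ) = (y*)^((1−α)/α) = 4.36^1.0833 = 4.9290.
Therefore s = 4.9290 × (n + δ) = 4.9290 × 0.067 = 0.3302.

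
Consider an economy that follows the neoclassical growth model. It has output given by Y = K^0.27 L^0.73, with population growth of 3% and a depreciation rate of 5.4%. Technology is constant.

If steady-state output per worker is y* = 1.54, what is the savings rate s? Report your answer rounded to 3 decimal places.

In steady state, investment equals break-even investment: s·k^α = (n + δ)·k.
Since y* = [s/(n + δ)]^(α/(1−α)), we have s/(n + δ) = (y*)^((1−α)/α) = 1.54^2.7037 = 3.2137.
Therefore s = 3.2137 × (n + δ) = 3.2137 × 0.084 = 0.2700.

s ≈ 0.270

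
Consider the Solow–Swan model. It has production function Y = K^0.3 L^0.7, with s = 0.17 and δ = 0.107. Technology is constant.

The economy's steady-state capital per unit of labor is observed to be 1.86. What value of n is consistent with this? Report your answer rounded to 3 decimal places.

n ≈ 0.003

Steady state requires s·f(k) = (n + δ)·k, i.e. s·k^α = (n + δ)·k.
So s / (n + δ) = (k*)^(1−α) = 1.86^0.7 = 1.5440.
Therefore n + δ = s / 1.5440 = 0.17 / 1.5440 = 0.1101, so n = 0.1101 − 0.107 = 0.0031.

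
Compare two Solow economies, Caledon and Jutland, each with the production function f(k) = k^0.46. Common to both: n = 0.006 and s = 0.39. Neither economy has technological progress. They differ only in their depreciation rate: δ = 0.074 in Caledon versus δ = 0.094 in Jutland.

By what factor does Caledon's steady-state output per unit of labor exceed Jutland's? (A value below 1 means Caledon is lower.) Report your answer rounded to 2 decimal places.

y*_C / y*_J ≈ 1.21

Steady-state y* = [s/(n + δ)]^(α/(1−α)), so the ratio is [ (s_C/(n + δ)_C) / (s_J/(n + δ)_J) ]^0.8519.
s_C/(n + δ)_C = 0.39/0.080 = 4.8750; s_J/(n + δ)_J = 0.39/0.100 = 3.9000.
Ratio = (4.8750/3.9000)^0.8519 = 1.2500^0.8519 ≈ 1.2094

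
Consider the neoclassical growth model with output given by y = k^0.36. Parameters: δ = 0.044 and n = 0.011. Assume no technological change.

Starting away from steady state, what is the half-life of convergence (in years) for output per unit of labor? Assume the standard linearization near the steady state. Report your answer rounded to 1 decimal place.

Near the steady state the convergence rate is λ = (1 − α)(n + δ).
λ = (1 − 0.36) × 0.055 = 0.64 × 0.055 = 0.0352
Half-life = ln 2 / λ = 0.6931 / 0.0352 ≈ 19.69 years

t_½ ≈ 19.7 years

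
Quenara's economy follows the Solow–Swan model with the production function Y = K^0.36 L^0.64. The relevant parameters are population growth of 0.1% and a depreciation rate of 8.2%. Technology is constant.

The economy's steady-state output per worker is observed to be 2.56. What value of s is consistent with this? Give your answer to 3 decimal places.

s ≈ 0.441

At the steady state, Δk = 0, so s·k^α = (n + δ)·k.
Since y* = [s/(n + δ)]^(α/(1−α)), we have s/(n + δ) = (y*)^((1−α)/α) = 2.56^1.7778 = 5.3183.
Therefore s = 5.3183 × (n + δ) = 5.3183 × 0.083 = 0.4414.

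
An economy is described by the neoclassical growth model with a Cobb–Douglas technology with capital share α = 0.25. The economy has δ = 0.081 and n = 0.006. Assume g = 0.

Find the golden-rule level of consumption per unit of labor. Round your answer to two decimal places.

At the golden rule, f'(k) = n + δ, so α·k^(α−1) = n + δ and k_gold = (α/(n + δ))^(1/(1−α)).
k_gold = (0.25/0.087)^(1/0.75) = 2.8736^1.3333 ≈ 4.0853
c_gold = f(k_gold) − (n + δ)·k_gold = 1.4217 − 0.087×4.0853 ≈ 1.0663

c_gold ≈ 1.07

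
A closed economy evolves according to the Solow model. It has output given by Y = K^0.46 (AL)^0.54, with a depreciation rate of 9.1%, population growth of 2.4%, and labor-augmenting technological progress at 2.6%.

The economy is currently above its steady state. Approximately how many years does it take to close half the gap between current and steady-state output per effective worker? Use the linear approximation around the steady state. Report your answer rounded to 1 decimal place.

half-life ≈ 9.1 years

Near the steady state the convergence rate is λ = (1 − α)(n + g + δ).
λ = (1 − 0.46) × 0.141 = 0.54 × 0.141 = 0.07614
Half-life = ln 2 / λ = 0.6931 / 0.07614 ≈ 9.10 years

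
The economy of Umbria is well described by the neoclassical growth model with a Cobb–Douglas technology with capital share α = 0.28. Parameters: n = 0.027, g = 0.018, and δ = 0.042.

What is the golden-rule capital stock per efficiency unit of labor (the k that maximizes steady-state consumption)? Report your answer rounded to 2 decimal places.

k_gold ≈ 5.07

The golden rule sets f'(k) = n + g + δ, i.e. α·k^(α−1) = n + g + δ.
So k^(1−α) = α / (n + g + δ) = 0.28 / 0.087 = 3.2184.
k_gold = 3.2184^(1/0.72) ≈ 5.0706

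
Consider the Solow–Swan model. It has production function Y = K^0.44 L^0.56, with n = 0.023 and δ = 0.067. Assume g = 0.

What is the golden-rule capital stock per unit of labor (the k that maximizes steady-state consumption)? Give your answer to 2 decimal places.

k_gold ≈ 17.01

The golden rule sets f'(k) = n + δ, i.e. α·k^(α−1) = n + δ.
So k^(1−α) = α / (n + δ) = 0.44 / 0.090 = 4.8889.
k_gold = 4.8889^(1/0.56) ≈ 17.0112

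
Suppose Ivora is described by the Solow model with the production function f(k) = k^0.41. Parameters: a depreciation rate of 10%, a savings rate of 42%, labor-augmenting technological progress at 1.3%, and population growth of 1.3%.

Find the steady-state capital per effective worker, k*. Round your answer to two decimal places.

k* ≈ 7.70

Steady state requires s·f(k) = (n + g + δ)·k, i.e. s·k^α = (n + g + δ)·k.
Rearranging, k^(1−α) = s / (n + g + δ).
k^0.59 = 0.42 / (0.013 + 0.013 + 0.100) = 0.42 / 0.126 = 3.3333
k* = 3.3333^(1/0.59) ≈ 7.6953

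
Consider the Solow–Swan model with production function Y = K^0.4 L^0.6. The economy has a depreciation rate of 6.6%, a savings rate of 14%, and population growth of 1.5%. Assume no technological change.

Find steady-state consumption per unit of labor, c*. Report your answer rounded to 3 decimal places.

c* = 1.239

In steady state, investment equals break-even investment: s·k^α = (n + δ)·k.
Rearranging, k^(1−α) = s / (n + δ).
k^0.6 = 0.14 / (0.015 + 0.066) = 0.14 / 0.081 = 1.7284
k* = 1.7284^(1/0.6) ≈ 2.4893
y* = (k*)^α = 2.4893^0.4 ≈ 1.4402
c* = (1 − s)·y* = (1 − 0.14) × 1.4402 ≈ 1.2386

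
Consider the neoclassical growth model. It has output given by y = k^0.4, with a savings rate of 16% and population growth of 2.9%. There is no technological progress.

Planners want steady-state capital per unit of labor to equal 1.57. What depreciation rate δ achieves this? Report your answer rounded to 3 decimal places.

In steady state, investment equals break-even investment: s·k^α = (n + δ)·k.
So s / (n + δ) = (k*)^(1−α) = 1.57^0.6 = 1.3108.
Therefore n + δ = s / 1.3108 = 0.16 / 1.3108 = 0.1221, so δ = 0.1221 − 0.029 = 0.0931.

δ ≈ 0.093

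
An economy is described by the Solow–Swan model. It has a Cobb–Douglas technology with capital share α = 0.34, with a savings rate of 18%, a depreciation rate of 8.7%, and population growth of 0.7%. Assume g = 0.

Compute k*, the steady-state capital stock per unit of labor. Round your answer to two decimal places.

k* ≈ 2.68

Steady state requires s·f(k) = (n + δ)·k, i.e. s·k^α = (n + δ)·k.
Rearranging, k^(1−α) = s / (n + δ).
k^0.66 = 0.18 / (0.007 + 0.087) = 0.18 / 0.094 = 1.9149
k* = 1.9149^(1/0.66) ≈ 2.6760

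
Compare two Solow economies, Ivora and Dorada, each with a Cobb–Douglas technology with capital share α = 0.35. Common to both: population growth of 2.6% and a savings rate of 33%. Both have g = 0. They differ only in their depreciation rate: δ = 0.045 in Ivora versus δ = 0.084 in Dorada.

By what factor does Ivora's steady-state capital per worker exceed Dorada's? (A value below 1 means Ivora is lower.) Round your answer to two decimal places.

Steady-state k* = [s/(n + δ)]^(1/(1−α)), so the ratio is [ (s_I/(n + δ)_I) / (s_D/(n + δ)_D) ]^1.5385.
s_I/(n + δ)_I = 0.33/0.071 = 4.6479; s_D/(n + δ)_D = 0.33/0.110 = 3.0000.
Ratio = (4.6479/3.0000)^1.5385 = 1.5493^1.5385 ≈ 1.9612

ratio ≈ 1.96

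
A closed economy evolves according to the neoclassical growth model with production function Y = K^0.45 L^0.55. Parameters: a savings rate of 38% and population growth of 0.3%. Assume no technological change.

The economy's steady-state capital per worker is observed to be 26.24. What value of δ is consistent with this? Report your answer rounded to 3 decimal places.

At the steady state, Δk = 0, so s·k^α = (n + δ)·k.
So s / (n + δ) = (k*)^(1−α) = 26.24^0.55 = 6.0316.
Therefore n + δ = s / 6.0316 = 0.38 / 6.0316 = 0.0630, so δ = 0.0630 − 0.003 = 0.0600.

δ ≈ 0.060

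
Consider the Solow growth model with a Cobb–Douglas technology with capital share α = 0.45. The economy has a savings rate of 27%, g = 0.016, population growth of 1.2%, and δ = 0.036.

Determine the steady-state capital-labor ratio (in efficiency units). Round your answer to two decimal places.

At the steady state, Δk = 0, so s·k^α = (n + g + δ)·k.
Dividing both sides by k: k^(1−α) = s / (n + g + δ).
k^0.55 = 0.27 / (0.012 + 0.016 + 0.036) = 0.27 / 0.064 = 4.2188
k* = 4.2188^(1/0.55) ≈ 13.6996

k* = 13.70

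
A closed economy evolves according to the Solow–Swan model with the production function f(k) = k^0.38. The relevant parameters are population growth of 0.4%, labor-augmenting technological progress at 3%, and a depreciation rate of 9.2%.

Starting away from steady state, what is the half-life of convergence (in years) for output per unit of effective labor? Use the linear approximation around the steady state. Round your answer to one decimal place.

t_½ ≈ 8.9 years

Near the steady state the convergence rate is λ = (1 − α)(n + g + δ).
λ = (1 − 0.38) × 0.126 = 0.62 × 0.126 = 0.07812
Half-life = ln 2 / λ = 0.6931 / 0.07812 ≈ 8.87 years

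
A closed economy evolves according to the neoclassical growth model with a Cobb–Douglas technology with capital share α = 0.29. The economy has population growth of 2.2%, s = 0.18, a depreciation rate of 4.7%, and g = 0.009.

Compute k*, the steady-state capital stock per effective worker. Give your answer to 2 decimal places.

k* = 3.25

Steady state requires s·f(k) = (n + g + δ)·k, i.e. s·k^α = (n + g + δ)·k.
Rearranging, k^(1−α) = s / (n + g + δ).
k^0.71 = 0.18 / (0.022 + 0.009 + 0.047) = 0.18 / 0.078 = 2.3077
k* = 2.3077^(1/0.71) ≈ 3.2473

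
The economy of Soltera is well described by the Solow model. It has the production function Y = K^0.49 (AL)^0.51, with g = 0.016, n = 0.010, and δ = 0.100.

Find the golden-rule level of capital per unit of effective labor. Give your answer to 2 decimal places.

k_gold ≈ 14.34

The golden rule sets f'(k) = n + g + δ, i.e. α·k^(α−1) = n + g + δ.
So k^(1−α) = α / (n + g + δ) = 0.49 / 0.126 = 3.8889.
k_gold = 3.8889^(1/0.51) ≈ 14.3391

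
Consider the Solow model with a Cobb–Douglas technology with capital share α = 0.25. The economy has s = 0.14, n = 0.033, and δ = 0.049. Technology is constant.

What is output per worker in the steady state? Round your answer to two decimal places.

At the steady state, Δk = 0, so s·k^α = (n + δ)·k.
Dividing both sides by k: k^(1−α) = s / (n + δ).
k^0.75 = 0.14 / (0.033 + 0.049) = 0.14 / 0.082 = 1.7073
k* = 1.7073^(1/0.75) ≈ 2.0405
y* = (k*)^α = 2.0405^0.25 ≈ 1.1952

y* ≈ 1.20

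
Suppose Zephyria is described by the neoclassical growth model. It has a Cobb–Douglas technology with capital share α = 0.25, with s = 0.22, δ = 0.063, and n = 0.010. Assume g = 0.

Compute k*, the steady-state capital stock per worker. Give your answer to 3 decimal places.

In steady state, investment equals break-even investment: s·k^α = (n + δ)·k.
Dividing both sides by k: k^(1−α) = s / (n + δ).
k^0.75 = 0.22 / (0.010 + 0.063) = 0.22 / 0.073 = 3.0137
k* = 3.0137^(1/0.75) ≈ 4.3531

k* = 4.353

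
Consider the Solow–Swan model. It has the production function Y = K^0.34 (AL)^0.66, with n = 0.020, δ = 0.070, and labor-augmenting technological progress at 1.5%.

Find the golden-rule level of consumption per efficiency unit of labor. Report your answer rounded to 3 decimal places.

c_gold ≈ 1.209

At the golden rule, f'(k) = n + g + δ, so α·k^(α−1) = n + g + δ and k_gold = (α/(n + g + δ))^(1/(1−α)).
k_gold = (0.34/0.105)^(1/0.66) = 3.2381^1.5152 ≈ 5.9319
c_gold = f(k_gold) − (n + g + δ)·k_gold = 1.8318 − 0.105×5.9319 ≈ 1.2090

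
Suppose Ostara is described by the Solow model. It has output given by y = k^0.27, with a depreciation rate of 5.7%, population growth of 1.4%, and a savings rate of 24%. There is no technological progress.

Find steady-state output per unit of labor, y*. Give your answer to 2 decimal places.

y* ≈ 1.57

In steady state, investment equals break-even investment: s·k^α = (n + δ)·k.
Dividing both sides by k: k^(1−α) = s / (n + δ).
k^0.73 = 0.24 / (0.014 + 0.057) = 0.24 / 0.071 = 3.3803
k* = 3.3803^(1/0.73) ≈ 5.3039
y* = (k*)^α = 5.3039^0.27 ≈ 1.5691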